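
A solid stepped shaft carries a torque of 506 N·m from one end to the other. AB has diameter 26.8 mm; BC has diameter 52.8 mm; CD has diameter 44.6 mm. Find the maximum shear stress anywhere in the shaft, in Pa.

Under the same torque, τ_max = 16T/(πd³) is largest where d is smallest — segment AB (d = 26.8 mm).
τ_max = 16·506.0/(π·(0.0268)³) = 1.339×10^8 Pa.

1.34e8 Pa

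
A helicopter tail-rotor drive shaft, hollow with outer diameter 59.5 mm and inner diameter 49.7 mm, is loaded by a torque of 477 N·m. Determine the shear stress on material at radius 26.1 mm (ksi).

J = π(d_o⁴ − d_i⁴)/32 = π(0.0595⁴ − 0.0497⁴)/32 = 6.315×10^-7 m⁴.
Shear stress varies linearly with radius: τ = T·r/J = 477.0 × 0.0261 / 6.315×10^-7 = 1.972×10^7 Pa.

2.86 ksi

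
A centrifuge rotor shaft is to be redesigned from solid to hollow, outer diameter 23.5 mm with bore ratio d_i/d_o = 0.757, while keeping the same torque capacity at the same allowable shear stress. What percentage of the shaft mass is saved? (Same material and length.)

Equal τ_max and T ⇒ the solid shaft needs d_s³ = d_o³(1−k⁴), so d_s = 23.5·(1−0.757⁴)^(1/3) = 20.58 mm.
Area ratio A_h/A_s = d_o²(1−k²)/d_s² = (1−k²)/(1−k⁴)^(2/3) = 0.5567.
Mass saving = 1 − 0.5567 = 44.3 %.

44.3 %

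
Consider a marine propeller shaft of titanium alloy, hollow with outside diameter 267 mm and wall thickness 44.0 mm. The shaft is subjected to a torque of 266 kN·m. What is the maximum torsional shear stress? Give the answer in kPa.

89200 kPa

J = π(d_o⁴ − d_i⁴)/32 = π(0.267⁴ − 0.179⁴)/32 = 3.981×10^-4 m⁴.
τ_max = T·r/J = 266000 × 0.134 / 3.981×10^-4 = 8.919×10^7 Pa.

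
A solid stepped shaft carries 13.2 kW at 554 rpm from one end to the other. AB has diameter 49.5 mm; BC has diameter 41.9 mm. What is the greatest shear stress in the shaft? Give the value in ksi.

2.28 ksi

ω = 2π·554/60 = 58.01 rad/s, so T = P/ω = 13.2×10³ / 58.01 = 227.5 N·m.
Under the same torque, τ_max = 16T/(πd³) is largest where d is smallest — segment BC (d = 41.9 mm).
τ_max = 16·227.5/(π·(0.0419)³) = 1.575×10^7 Pa.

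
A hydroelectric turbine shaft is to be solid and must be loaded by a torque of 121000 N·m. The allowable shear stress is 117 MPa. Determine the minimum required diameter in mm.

For a solid shaft τ_max = 16T/(πd³), so d = (16T/(π τ_allow))^(1/3) = (16·121000/(π·1.17×10^8))^(1/3) = 0.1740 m.

174 mm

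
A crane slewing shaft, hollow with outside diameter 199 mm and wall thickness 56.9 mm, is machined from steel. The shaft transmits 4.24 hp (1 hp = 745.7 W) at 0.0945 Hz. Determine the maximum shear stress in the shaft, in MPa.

3.56 MPa

ω = 2π·0.0945 = 0.5938 rad/s, so T = P/ω = 4.24×745.7 / 0.5938 = 5325 N·m.
J = π(d_o⁴ − d_i⁴)/32 = π(0.199⁴ − 0.0852⁴)/32 = 1.488×10^-4 m⁴.
τ_max = T·r/J = 5325 × 0.0995 / 1.488×10^-4 = 3.561×10^6 Pa.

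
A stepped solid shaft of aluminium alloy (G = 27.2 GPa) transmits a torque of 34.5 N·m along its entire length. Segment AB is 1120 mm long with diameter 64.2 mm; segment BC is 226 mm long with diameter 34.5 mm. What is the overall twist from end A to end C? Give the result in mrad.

J_AB = π(0.0642)⁴/32 = 1.67×10^-6 m⁴; J_BC = π(0.0345)⁴/32 = 1.39×10^-7 m⁴.
θ = (T/G)·Σ L_i/J_i = (34.50/27.2×10⁹)·(1.12/1.67×10^-6 + 0.226/1.39×10^-7) = 2.913×10^-3 rad.

2.91 mrad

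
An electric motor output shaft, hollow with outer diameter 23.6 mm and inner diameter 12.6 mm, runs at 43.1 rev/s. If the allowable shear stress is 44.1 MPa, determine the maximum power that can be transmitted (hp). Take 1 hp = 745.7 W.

J = π(d_o⁴ − d_i⁴)/32 = π(0.0236⁴ − 0.0126⁴)/32 = 2.798×10^-8 m⁴.
T_max = τ_allow·J/r = 4.41×10^7 × 2.798×10^-8 / 0.0118 = 104.6 N·m.
ω = 2π·43.1 = 270.8 rad/s, so P_max = T_max·ω = 2.832×10^4 W.

38.0 hp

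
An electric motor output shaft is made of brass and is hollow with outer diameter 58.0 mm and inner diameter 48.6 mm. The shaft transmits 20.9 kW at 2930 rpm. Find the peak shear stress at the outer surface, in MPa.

3.51 MPa

ω = 2π·2930/60 = 306.8 rad/s, so T = P/ω = 20.9×10³ / 306.8 = 68.12 N·m.
J = π(d_o⁴ − d_i⁴)/32 = π(0.0580⁴ − 0.0486⁴)/32 = 5.633×10^-7 m⁴.
τ_max = T·r/J = 68.12 × 0.0290 / 5.633×10^-7 = 3.507×10^6 Pa.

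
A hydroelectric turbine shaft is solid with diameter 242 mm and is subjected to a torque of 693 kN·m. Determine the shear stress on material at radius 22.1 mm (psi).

6600 psi

J = πd⁴/32 = π(0.242)⁴/32 = 3.367×10^-4 m⁴.
Shear stress varies linearly with radius: τ = T·r/J = 693000 × 0.0221 / 3.367×10^-4 = 4.548×10^7 Pa.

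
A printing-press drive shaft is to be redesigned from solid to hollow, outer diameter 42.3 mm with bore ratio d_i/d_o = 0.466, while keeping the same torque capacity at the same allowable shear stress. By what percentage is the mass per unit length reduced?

Equal τ_max and T ⇒ the solid shaft needs d_s³ = d_o³(1−k⁴), so d_s = 42.3·(1−0.466⁴)^(1/3) = 41.62 mm.
Area ratio A_h/A_s = d_o²(1−k²)/d_s² = (1−k²)/(1−k⁴)^(2/3) = 0.8085.
Mass saving = 1 − 0.8085 = 19.2 %.

19.2 %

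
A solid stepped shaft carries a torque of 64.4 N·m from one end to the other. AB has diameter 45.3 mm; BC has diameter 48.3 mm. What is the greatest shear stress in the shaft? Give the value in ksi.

Under the same torque, τ_max = 16T/(πd³) is largest where d is smallest — segment AB (d = 45.3 mm).
τ_max = 16·64.40/(π·(0.0453)³) = 3.528×10^6 Pa.

0.512 ksi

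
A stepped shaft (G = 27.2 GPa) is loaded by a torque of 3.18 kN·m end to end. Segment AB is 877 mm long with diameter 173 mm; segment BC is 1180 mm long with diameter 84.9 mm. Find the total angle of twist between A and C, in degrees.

1.62°

J_AB = π(0.173)⁴/32 = 8.79×10^-5 m⁴; J_BC = π(0.0849)⁴/32 = 5.10×10^-6 m⁴.
θ = (T/G)·Σ L_i/J_i = (3180/27.2×10⁹)·(0.877/8.79×10^-5 + 1.18/5.10×10^-6) = 0.02821 rad.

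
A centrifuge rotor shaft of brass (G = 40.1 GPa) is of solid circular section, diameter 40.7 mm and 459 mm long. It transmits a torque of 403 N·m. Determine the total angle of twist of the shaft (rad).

0.0171 rad

J = πd⁴/32 = π(0.0407)⁴/32 = 2.694×10^-7 m⁴.
θ = T·L/(G·J) = 403.0 × 0.459 / (40.1×10⁹ × 2.694×10^-7) = 0.01712 rad.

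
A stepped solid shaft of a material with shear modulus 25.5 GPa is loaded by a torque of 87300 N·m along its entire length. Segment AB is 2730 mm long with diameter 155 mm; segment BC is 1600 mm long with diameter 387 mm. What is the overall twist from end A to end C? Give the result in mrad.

J_AB = π(0.155)⁴/32 = 5.67×10^-5 m⁴; J_BC = π(0.387)⁴/32 = 2.20×10^-3 m⁴.
θ = (T/G)·Σ L_i/J_i = (87300/25.5×10⁹)·(2.73/5.67×10^-5 + 1.60/2.20×10^-3) = 0.1674 rad.

167 mrad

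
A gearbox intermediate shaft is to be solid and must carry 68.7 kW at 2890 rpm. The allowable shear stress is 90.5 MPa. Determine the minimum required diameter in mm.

23.4 mm

ω = 2π·2890/60 = 302.6 rad/s, so T = P/ω = 68.7×10³ / 302.6 = 227.0 N·m.
For a solid shaft τ_max = 16T/(πd³), so d = (16T/(π τ_allow))^(1/3) = (16·227.0/(π·9.05×10^7))^(1/3) = 0.02338 m.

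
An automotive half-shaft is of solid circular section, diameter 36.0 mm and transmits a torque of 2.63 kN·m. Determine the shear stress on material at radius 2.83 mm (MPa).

45.1 MPa

J = πd⁴/32 = π(0.0360)⁴/32 = 1.649×10^-7 m⁴.
Shear stress varies linearly with radius: τ = T·r/J = 2630 × 0.00283 / 1.649×10^-7 = 4.514×10^7 Pa.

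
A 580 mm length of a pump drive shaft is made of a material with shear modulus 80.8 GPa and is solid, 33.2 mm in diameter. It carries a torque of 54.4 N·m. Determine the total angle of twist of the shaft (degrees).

0.188°

J = πd⁴/32 = π(0.0332)⁴/32 = 1.193×10^-7 m⁴.
θ = T·L/(G·J) = 54.40 × 0.580 / (80.8×10⁹ × 1.193×10^-7) = 3.274×10^-3 rad.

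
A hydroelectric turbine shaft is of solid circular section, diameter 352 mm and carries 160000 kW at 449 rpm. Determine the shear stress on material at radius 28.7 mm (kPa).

64800 kPa

ω = 2π·449/60 = 47.02 rad/s, so T = P/ω = 160000×10³ / 47.02 = 3.403e6 N·m.
J = πd⁴/32 = π(0.352)⁴/32 = 1.507×10^-3 m⁴.
Shear stress varies linearly with radius: τ = T·r/J = 3.403e6 × 0.0287 / 1.507×10^-3 = 6.480×10^7 Pa.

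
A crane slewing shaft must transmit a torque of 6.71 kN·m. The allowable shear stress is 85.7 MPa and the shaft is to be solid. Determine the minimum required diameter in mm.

73.6 mm

For a solid shaft τ_max = 16T/(πd³), so d = (16T/(π τ_allow))^(1/3) = (16·6710/(π·8.57×10^7))^(1/3) = 0.07360 m.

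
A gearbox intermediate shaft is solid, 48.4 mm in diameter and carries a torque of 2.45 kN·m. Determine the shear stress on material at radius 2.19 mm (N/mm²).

J = πd⁴/32 = π(0.0484)⁴/32 = 5.387×10^-7 m⁴.
Shear stress varies linearly with radius: τ = T·r/J = 2450 × 0.00219 / 5.387×10^-7 = 9.959×10^6 Pa.

9.96 N/mm²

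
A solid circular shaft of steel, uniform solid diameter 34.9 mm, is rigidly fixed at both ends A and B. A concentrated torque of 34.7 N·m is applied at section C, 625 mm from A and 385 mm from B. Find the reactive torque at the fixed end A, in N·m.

With uniform GJ and both ends fixed, compatibility θ_AC = θ_CB gives T_A·a = T_B·b, together with T_A + T_B = T₀.
T_A = T₀·b/(a+b) = 34.70·385/1010 = 13.23 N·m; T_B = 21.47 N·m.

13.2 N·m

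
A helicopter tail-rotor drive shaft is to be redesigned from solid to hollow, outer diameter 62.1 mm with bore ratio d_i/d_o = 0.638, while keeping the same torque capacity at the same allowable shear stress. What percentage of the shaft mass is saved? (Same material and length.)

Equal τ_max and T ⇒ the solid shaft needs d_s³ = d_o³(1−k⁴), so d_s = 62.1·(1−0.638⁴)^(1/3) = 58.46 mm.
Area ratio A_h/A_s = d_o²(1−k²)/d_s² = (1−k²)/(1−k⁴)^(2/3) = 0.6691.
Mass saving = 1 − 0.6691 = 33.1 %.

33.1 %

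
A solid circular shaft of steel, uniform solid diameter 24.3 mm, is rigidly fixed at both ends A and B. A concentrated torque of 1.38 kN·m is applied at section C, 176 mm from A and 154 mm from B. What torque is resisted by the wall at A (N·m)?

644 N·m

With uniform GJ and both ends fixed, compatibility θ_AC = θ_CB gives T_A·a = T_B·b, together with T_A + T_B = T₀.
T_A = T₀·b/(a+b) = 1380·154/330.0 = 644.0 N·m; T_B = 736.0 N·m.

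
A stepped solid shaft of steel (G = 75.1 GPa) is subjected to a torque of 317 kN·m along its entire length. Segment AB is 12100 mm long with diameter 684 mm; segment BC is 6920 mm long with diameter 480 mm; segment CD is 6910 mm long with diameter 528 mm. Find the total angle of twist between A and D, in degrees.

J_AB = π(0.684)⁴/32 = 0.0215 m⁴; J_BC = π(0.480)⁴/32 = 5.21×10^-3 m⁴; J_CD = π(0.528)⁴/32 = 7.63×10^-3 m⁴.
θ = (T/G)·Σ L_i/J_i = (317000/75.1×10⁹)·(12.1/0.0215 + 6.92/5.21×10^-3 + 6.91/7.63×10^-3) = 0.01180 rad.

0.676°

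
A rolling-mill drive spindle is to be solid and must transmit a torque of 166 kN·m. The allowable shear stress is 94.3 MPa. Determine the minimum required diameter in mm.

208 mm

For a solid shaft τ_max = 16T/(πd³), so d = (16T/(π τ_allow))^(1/3) = (16·166000/(π·9.43×10^7))^(1/3) = 0.2077 m.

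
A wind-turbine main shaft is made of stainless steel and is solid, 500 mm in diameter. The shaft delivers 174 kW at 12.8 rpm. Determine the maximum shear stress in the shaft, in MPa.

ω = 2π·12.8/60 = 1.340 rad/s, so T = P/ω = 174×10³ / 1.340 = 129800 N·m.
J = πd⁴/32 = π(0.500)⁴/32 = 6.136×10^-3 m⁴.
τ_max = T·r/J = 129800 × 0.250 / 6.136×10^-3 = 5.289×10^6 Pa.

5.29 MPa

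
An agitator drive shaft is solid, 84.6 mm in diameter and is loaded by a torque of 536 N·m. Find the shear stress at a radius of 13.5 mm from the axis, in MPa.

J = πd⁴/32 = π(0.0846)⁴/32 = 5.029×10^-6 m⁴.
Shear stress varies linearly with radius: τ = T·r/J = 536.0 × 0.0135 / 5.029×10^-6 = 1.439×10^6 Pa.

1.44 MPa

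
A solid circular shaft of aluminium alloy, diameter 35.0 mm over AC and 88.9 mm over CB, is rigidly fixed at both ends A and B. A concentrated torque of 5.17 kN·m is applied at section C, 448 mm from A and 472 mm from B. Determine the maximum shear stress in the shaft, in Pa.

3.66e7 Pa

Compatibility: T_A·a/J_AC = T_B·b/J_CB with T_A + T_B = T₀.
J_AC = 1.47×10^-7 m⁴, J_CB = 6.13×10^-6 m⁴, so T_A = T₀·(J_AC/a)/((J_AC/a)+(J_CB/b)) = 127.6 N·m, T_B = 5042 N·m.
τ in each portion: τ_AC = 1.52×10^7 Pa, τ_CB = 3.66×10^7 Pa; maximum is in CB.
τ_max = T_CB·r/J = 5042·0.0445/6.13×10^-6 = 3.655×10^7 Pa.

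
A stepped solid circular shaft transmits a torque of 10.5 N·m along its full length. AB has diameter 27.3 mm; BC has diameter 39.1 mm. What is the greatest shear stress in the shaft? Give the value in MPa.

2.63 MPa

Under the same torque, τ_max = 16T/(πd³) is largest where d is smallest — segment AB (d = 27.3 mm).
τ_max = 16·10.50/(π·(0.0273)³) = 2.628×10^6 Pa.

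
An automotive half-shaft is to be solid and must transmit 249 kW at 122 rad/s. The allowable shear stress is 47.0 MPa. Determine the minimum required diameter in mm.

60.5 mm

ω = 122 rad/s, so T = P/ω = 249×10³ / 122.0 = 2041 N·m.
For a solid shaft τ_max = 16T/(πd³), so d = (16T/(π τ_allow))^(1/3) = (16·2041/(π·4.70×10^7))^(1/3) = 0.06047 m.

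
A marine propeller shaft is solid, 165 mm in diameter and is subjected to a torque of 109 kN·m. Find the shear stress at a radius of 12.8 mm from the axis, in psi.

J = πd⁴/32 = π(0.165)⁴/32 = 7.277×10^-5 m⁴.
Shear stress varies linearly with radius: τ = T·r/J = 109000 × 0.0128 / 7.277×10^-5 = 1.917×10^7 Pa.

2780 psi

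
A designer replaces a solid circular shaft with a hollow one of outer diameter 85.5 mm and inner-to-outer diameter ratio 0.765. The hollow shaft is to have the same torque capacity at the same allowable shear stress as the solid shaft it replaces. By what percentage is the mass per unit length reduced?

45.1 %

Equal τ_max and T ⇒ the solid shaft needs d_s³ = d_o³(1−k⁴), so d_s = 85.5·(1−0.765⁴)^(1/3) = 74.35 mm.
Area ratio A_h/A_s = d_o²(1−k²)/d_s² = (1−k²)/(1−k⁴)^(2/3) = 0.5485.
Mass saving = 1 − 0.5485 = 45.1 %.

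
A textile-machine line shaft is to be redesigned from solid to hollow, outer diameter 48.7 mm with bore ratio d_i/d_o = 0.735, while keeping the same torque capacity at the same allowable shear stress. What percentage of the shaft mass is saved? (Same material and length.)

Equal τ_max and T ⇒ the solid shaft needs d_s³ = d_o³(1−k⁴), so d_s = 48.7·(1−0.735⁴)^(1/3) = 43.41 mm.
Area ratio A_h/A_s = d_o²(1−k²)/d_s² = (1−k²)/(1−k⁴)^(2/3) = 0.5787.
Mass saving = 1 − 0.5787 = 42.1 %.

42.1 %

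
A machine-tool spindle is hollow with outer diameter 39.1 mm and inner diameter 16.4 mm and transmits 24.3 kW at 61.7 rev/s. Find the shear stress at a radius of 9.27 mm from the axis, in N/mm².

2.61 N/mm²

ω = 2π·61.7 = 387.7 rad/s, so T = P/ω = 24.3×10³ / 387.7 = 62.68 N·m.
J = π(d_o⁴ − d_i⁴)/32 = π(0.0391⁴ − 0.0164⁴)/32 = 2.224×10^-7 m⁴.
Shear stress varies linearly with radius: τ = T·r/J = 62.68 × 0.00927 / 2.224×10^-7 = 2.613×10^6 Pa.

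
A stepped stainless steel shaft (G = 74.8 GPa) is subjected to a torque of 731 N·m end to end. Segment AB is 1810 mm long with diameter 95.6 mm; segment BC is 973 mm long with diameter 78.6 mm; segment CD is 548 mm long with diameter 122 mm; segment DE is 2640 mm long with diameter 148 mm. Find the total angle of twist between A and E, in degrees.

0.314°

J_AB = π(0.0956)⁴/32 = 8.20×10^-6 m⁴; J_BC = π(0.0786)⁴/32 = 3.75×10^-6 m⁴; J_CD = π(0.122)⁴/32 = 2.17×10^-5 m⁴; J_DE = π(0.148)⁴/32 = 4.71×10^-5 m⁴.
θ = (T/G)·Σ L_i/J_i = (731.0/74.8×10⁹)·(1.81/8.20×10^-6 + 0.973/3.75×10^-6 + 0.548/2.17×10^-5 + 2.64/4.71×10^-5) = 5.489×10^-3 rad.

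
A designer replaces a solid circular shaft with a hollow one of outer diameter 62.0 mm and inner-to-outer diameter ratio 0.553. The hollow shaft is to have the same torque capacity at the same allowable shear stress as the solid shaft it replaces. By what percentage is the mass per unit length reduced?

25.9 %

Equal τ_max and T ⇒ the solid shaft needs d_s³ = d_o³(1−k⁴), so d_s = 62.0·(1−0.553⁴)^(1/3) = 60.00 mm.
Area ratio A_h/A_s = d_o²(1−k²)/d_s² = (1−k²)/(1−k⁴)^(2/3) = 0.7412.
Mass saving = 1 − 0.7412 = 25.9 %.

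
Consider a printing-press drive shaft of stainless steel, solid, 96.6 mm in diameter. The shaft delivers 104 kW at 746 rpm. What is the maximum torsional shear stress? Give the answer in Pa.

ω = 2π·746/60 = 78.12 rad/s, so T = P/ω = 104×10³ / 78.12 = 1331 N·m.
J = πd⁴/32 = π(0.0966)⁴/32 = 8.549×10^-6 m⁴.
τ_max = T·r/J = 1331 × 0.0483 / 8.549×10^-6 = 7.522×10^6 Pa.

7.52e6 Pa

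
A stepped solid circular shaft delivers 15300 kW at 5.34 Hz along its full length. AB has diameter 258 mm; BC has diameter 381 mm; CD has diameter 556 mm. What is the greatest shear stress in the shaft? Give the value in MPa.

135 MPa

ω = 2π·5.34 = 33.55 rad/s, so T = P/ω = 15300×10³ / 33.55 = 456000 N·m.
Under the same torque, τ_max = 16T/(πd³) is largest where d is smallest — segment AB (d = 258 mm).
τ_max = 16·456000/(π·(0.258)³) = 1.352×10^8 Pa.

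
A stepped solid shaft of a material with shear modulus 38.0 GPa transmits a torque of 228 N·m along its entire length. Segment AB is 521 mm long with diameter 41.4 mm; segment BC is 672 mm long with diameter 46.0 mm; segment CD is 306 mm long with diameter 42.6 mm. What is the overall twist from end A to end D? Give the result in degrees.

1.47°

J_AB = π(0.0414)⁴/32 = 2.88×10^-7 m⁴; J_BC = π(0.0460)⁴/32 = 4.40×10^-7 m⁴; J_CD = π(0.0426)⁴/32 = 3.23×10^-7 m⁴.
θ = (T/G)·Σ L_i/J_i = (228.0/38.0×10⁹)·(0.521/2.88×10^-7 + 0.672/4.40×10^-7 + 0.306/3.23×10^-7) = 0.02569 rad.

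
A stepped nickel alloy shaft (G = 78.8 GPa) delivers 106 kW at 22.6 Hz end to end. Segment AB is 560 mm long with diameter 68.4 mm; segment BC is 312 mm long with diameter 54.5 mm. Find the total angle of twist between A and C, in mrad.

5.88 mrad

ω = 2π·22.6 = 142.0 rad/s, so T = P/ω = 106×10³ / 142.0 = 746.5 N·m.
J_AB = π(0.0684)⁴/32 = 2.15×10^-6 m⁴; J_BC = π(0.0545)⁴/32 = 8.66×10^-7 m⁴.
θ = (T/G)·Σ L_i/J_i = (746.5/78.8×10⁹)·(0.560/2.15×10^-6 + 0.312/8.66×10^-7) = 5.881×10^-3 rad.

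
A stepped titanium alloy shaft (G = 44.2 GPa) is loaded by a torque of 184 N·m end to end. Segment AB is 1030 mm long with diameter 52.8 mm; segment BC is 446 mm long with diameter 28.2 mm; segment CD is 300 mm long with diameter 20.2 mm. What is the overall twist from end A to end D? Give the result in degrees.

J_AB = π(0.0528)⁴/32 = 7.63×10^-7 m⁴; J_BC = π(0.0282)⁴/32 = 6.21×10^-8 m⁴; J_CD = π(0.0202)⁴/32 = 1.63×10^-8 m⁴.
θ = (T/G)·Σ L_i/J_i = (184.0/44.2×10⁹)·(1.03/7.63×10^-7 + 0.446/6.21×10^-8 + 0.300/1.63×10^-8) = 0.1119 rad.

6.41°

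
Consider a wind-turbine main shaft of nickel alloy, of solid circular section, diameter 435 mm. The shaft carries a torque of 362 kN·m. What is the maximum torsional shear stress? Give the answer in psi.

J = πd⁴/32 = π(0.435)⁴/32 = 3.515×10^-3 m⁴.
τ_max = T·r/J = 362000 × 0.217 / 3.515×10^-3 = 2.240×10^7 Pa.

3250 psi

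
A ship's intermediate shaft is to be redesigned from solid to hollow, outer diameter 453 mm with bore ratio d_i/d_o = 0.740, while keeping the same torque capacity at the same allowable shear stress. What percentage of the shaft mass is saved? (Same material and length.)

42.6 %

Equal τ_max and T ⇒ the solid shaft needs d_s³ = d_o³(1−k⁴), so d_s = 453·(1−0.740⁴)^(1/3) = 402.2 mm.
Area ratio A_h/A_s = d_o²(1−k²)/d_s² = (1−k²)/(1−k⁴)^(2/3) = 0.5738.
Mass saving = 1 − 0.5738 = 42.6 %.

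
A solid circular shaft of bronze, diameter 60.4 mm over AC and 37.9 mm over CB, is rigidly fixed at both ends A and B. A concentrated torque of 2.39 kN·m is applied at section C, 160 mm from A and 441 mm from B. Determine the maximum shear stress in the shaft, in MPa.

Compatibility: T_A·a/J_AC = T_B·b/J_CB with T_A + T_B = T₀.
J_AC = 1.31×10^-6 m⁴, J_CB = 2.03×10^-7 m⁴, so T_A = T₀·(J_AC/a)/((J_AC/a)+(J_CB/b)) = 2263 N·m, T_B = 127.3 N·m.
τ in each portion: τ_AC = 5.23×10^7 Pa, τ_CB = 1.19×10^7 Pa; maximum is in AC.
τ_max = T_AC·r/J = 2263·0.0302/1.31×10^-6 = 5.230×10^7 Pa.

52.3 MPa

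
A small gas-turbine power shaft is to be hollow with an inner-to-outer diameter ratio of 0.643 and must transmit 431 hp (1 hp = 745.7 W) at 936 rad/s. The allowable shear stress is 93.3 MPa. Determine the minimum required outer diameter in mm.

28.3 mm

ω = 936 rad/s, so T = P/ω = 431×745.7 / 936.0 = 343.4 N·m.
For a hollow shaft with d_i/d_o = 0.643: τ_max = 16T/(π d_o³ (1−k⁴)), so d_o = [16T/(π τ_allow (1−k⁴))]^(1/3) = [16·343.4/(π·9.33×10^7·0.8291)]^(1/3) = 0.02828 m.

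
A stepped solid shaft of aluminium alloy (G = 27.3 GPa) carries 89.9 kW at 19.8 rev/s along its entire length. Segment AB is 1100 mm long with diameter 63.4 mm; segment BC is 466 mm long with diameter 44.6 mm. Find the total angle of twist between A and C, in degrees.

2.87°

ω = 2π·19.8 = 124.4 rad/s, so T = P/ω = 89.9×10³ / 124.4 = 722.6 N·m.
J_AB = π(0.0634)⁴/32 = 1.59×10^-6 m⁴; J_BC = π(0.0446)⁴/32 = 3.88×10^-7 m⁴.
θ = (T/G)·Σ L_i/J_i = (722.6/27.3×10⁹)·(1.10/1.59×10^-6 + 0.466/3.88×10^-7) = 0.05011 rad.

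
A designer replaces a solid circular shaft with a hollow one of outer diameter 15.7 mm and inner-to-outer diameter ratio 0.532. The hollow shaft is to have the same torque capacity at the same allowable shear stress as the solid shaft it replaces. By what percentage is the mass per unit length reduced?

Equal τ_max and T ⇒ the solid shaft needs d_s³ = d_o³(1−k⁴), so d_s = 15.7·(1−0.532⁴)^(1/3) = 15.27 mm.
Area ratio A_h/A_s = d_o²(1−k²)/d_s² = (1−k²)/(1−k⁴)^(2/3) = 0.7580.
Mass saving = 1 − 0.7580 = 24.2 %.

24.2 %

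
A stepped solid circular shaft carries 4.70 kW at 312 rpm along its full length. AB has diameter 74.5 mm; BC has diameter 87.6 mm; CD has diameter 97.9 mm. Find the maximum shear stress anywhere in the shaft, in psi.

ω = 2π·312/60 = 32.67 rad/s, so T = P/ω = 4.70×10³ / 32.67 = 143.9 N·m.
Under the same torque, τ_max = 16T/(πd³) is largest where d is smallest — segment AB (d = 74.5 mm).
τ_max = 16·143.9/(π·(0.0745)³) = 1.772×10^6 Pa.

257 psi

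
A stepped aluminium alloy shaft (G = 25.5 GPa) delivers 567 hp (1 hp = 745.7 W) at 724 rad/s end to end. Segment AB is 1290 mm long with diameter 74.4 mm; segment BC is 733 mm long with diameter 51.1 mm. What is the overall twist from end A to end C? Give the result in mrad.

34.9 mrad

ω = 724 rad/s, so T = P/ω = 567×745.7 / 724.0 = 584.0 N·m.
J_AB = π(0.0744)⁴/32 = 3.01×10^-6 m⁴; J_BC = π(0.0511)⁴/32 = 6.69×10^-7 m⁴.
θ = (T/G)·Σ L_i/J_i = (584.0/25.5×10⁹)·(1.29/3.01×10^-6 + 0.733/6.69×10^-7) = 0.03490 rad.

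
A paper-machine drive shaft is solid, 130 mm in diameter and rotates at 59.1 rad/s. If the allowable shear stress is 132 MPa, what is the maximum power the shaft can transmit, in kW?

J = πd⁴/32 = π(0.130)⁴/32 = 2.804×10^-5 m⁴.
T_max = τ_allow·J/r = 1.32×10^8 × 2.804×10^-5 / 0.0650 = 56940 N·m.
ω = 59.1 rad/s, so P_max = T_max·ω = 3.365×10^6 W.

3370 kW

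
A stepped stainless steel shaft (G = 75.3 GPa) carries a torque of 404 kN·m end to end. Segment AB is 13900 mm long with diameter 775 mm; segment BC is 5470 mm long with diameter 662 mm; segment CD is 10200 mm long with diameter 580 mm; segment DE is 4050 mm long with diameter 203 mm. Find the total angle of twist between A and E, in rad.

J_AB = π(0.775)⁴/32 = 0.0354 m⁴; J_BC = π(0.662)⁴/32 = 0.0189 m⁴; J_CD = π(0.580)⁴/32 = 0.0111 m⁴; J_DE = π(0.203)⁴/32 = 1.67×10^-4 m⁴.
θ = (T/G)·Σ L_i/J_i = (404000/75.3×10⁹)·(13.9/0.0354 + 5.47/0.0189 + 10.2/0.0111 + 4.05/1.67×10^-4) = 0.1389 rad.

0.139 rad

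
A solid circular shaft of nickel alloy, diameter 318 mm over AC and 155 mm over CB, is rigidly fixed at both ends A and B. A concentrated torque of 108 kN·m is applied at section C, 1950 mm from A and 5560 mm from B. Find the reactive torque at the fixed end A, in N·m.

106000 N·m

Compatibility: T_A·a/J_AC = T_B·b/J_CB with T_A + T_B = T₀.
J_AC = 1.00×10^-3 m⁴, J_CB = 5.67×10^-5 m⁴, so T_A = T₀·(J_AC/a)/((J_AC/a)+(J_CB/b)) = 105900 N·m, T_B = 2096 N·m.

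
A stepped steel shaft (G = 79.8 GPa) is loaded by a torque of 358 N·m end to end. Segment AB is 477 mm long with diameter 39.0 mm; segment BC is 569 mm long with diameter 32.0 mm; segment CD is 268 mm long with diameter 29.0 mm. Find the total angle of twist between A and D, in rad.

0.0515 rad

J_AB = π(0.0390)⁴/32 = 2.27×10^-7 m⁴; J_BC = π(0.0320)⁴/32 = 1.03×10^-7 m⁴; J_CD = π(0.0290)⁴/32 = 6.94×10^-8 m⁴.
θ = (T/G)·Σ L_i/J_i = (358.0/79.8×10⁹)·(0.477/2.27×10^-7 + 0.569/1.03×10^-7 + 0.268/6.94×10^-8) = 0.05153 rad.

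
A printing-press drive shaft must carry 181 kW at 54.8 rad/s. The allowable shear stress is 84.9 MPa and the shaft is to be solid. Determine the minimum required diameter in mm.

58.3 mm

ω = 54.8 rad/s, so T = P/ω = 181×10³ / 54.80 = 3303 N·m.
For a solid shaft τ_max = 16T/(πd³), so d = (16T/(π τ_allow))^(1/3) = (16·3303/(π·8.49×10^7))^(1/3) = 0.05830 m.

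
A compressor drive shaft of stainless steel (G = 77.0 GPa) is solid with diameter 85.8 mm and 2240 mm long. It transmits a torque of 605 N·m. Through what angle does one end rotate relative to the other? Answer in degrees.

0.190°

J = πd⁴/32 = π(0.0858)⁴/32 = 5.320×10^-6 m⁴.
θ = T·L/(G·J) = 605.0 × 2.24 / (77.0×10⁹ × 5.320×10^-6) = 3.308×10^-3 rad.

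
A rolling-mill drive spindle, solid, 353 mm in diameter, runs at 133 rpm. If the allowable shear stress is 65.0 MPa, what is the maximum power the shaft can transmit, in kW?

7820 kW

J = πd⁴/32 = π(0.353)⁴/32 = 1.524×10^-3 m⁴.
T_max = τ_allow·J/r = 6.50×10^7 × 1.524×10^-3 / 0.176 = 561400 N·m.
ω = 2π·133/60 = 13.93 rad/s, so P_max = T_max·ω = 7.819×10^6 W.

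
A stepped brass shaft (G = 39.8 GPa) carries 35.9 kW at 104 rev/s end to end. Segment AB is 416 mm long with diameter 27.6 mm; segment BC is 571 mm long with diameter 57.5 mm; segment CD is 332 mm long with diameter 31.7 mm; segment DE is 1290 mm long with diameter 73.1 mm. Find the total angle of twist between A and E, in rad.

0.0161 rad

ω = 2π·104 = 653.5 rad/s, so T = P/ω = 35.9×10³ / 653.5 = 54.94 N·m.
J_AB = π(0.0276)⁴/32 = 5.70×10^-8 m⁴; J_BC = π(0.0575)⁴/32 = 1.07×10^-6 m⁴; J_CD = π(0.0317)⁴/32 = 9.91×10^-8 m⁴; J_DE = π(0.0731)⁴/32 = 2.80×10^-6 m⁴.
θ = (T/G)·Σ L_i/J_i = (54.94/39.8×10⁹)·(0.416/5.70×10^-8 + 0.571/1.07×10^-6 + 0.332/9.91×10^-8 + 1.29/2.80×10^-6) = 0.01607 rad.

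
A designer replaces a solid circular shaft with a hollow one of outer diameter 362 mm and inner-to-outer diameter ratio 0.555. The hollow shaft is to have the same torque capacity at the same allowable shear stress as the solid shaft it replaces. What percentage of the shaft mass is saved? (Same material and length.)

Equal τ_max and T ⇒ the solid shaft needs d_s³ = d_o³(1−k⁴), so d_s = 362·(1−0.555⁴)^(1/3) = 350.2 mm.
Area ratio A_h/A_s = d_o²(1−k²)/d_s² = (1−k²)/(1−k⁴)^(2/3) = 0.7395.
Mass saving = 1 − 0.7395 = 26.0 %.

26.0 %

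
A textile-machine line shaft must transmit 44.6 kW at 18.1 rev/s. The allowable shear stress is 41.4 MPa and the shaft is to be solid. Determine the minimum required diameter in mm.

ω = 2π·18.1 = 113.7 rad/s, so T = P/ω = 44.6×10³ / 113.7 = 392.2 N·m.
For a solid shaft τ_max = 16T/(πd³), so d = (16T/(π τ_allow))^(1/3) = (16·392.2/(π·4.14×10^7))^(1/3) = 0.03640 m.

36.4 mm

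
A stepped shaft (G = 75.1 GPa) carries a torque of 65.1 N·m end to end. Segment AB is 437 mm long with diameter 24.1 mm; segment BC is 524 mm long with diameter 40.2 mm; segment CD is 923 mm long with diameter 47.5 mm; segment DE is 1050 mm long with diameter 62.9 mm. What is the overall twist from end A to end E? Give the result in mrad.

J_AB = π(0.0241)⁴/32 = 3.31×10^-8 m⁴; J_BC = π(0.0402)⁴/32 = 2.56×10^-7 m⁴; J_CD = π(0.0475)⁴/32 = 5.00×10^-7 m⁴; J_DE = π(0.0629)⁴/32 = 1.54×10^-6 m⁴.
θ = (T/G)·Σ L_i/J_i = (65.10/75.1×10⁹)·(0.437/3.31×10^-8 + 0.524/2.56×10^-7 + 0.923/5.00×10^-7 + 1.05/1.54×10^-6) = 0.01540 rad.

15.4 mrad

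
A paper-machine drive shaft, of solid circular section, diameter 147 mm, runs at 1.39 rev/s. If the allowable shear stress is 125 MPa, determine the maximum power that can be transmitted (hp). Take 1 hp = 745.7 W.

J = πd⁴/32 = π(0.147)⁴/32 = 4.584×10^-5 m⁴.
T_max = τ_allow·J/r = 1.25×10^8 × 4.584×10^-5 / 0.0735 = 77960 N·m.
ω = 2π·1.39 = 8.734 rad/s, so P_max = T_max·ω = 6.809×10^5 W.

913 hp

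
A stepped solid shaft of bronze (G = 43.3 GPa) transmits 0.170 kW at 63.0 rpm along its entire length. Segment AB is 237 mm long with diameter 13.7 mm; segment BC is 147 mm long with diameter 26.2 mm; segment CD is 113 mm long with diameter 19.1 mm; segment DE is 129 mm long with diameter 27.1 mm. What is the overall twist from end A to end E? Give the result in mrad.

ω = 2π·63.0/60 = 6.597 rad/s, so T = P/ω = 0.170×10³ / 6.597 = 25.77 N·m.
J_AB = π(0.0137)⁴/32 = 3.46×10^-9 m⁴; J_BC = π(0.0262)⁴/32 = 4.63×10^-8 m⁴; J_CD = π(0.0191)⁴/32 = 1.31×10^-8 m⁴; J_DE = π(0.0271)⁴/32 = 5.30×10^-8 m⁴.
θ = (T/G)·Σ L_i/J_i = (25.77/43.3×10⁹)·(0.237/3.46×10^-9 + 0.147/4.63×10^-8 + 0.113/1.31×10^-8 + 0.129/5.30×10^-8) = 0.04927 rad.

49.3 mrad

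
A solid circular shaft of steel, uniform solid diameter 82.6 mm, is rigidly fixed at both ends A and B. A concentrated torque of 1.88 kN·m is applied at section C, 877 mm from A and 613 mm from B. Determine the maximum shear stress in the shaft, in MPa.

With uniform GJ and both ends fixed, compatibility θ_AC = θ_CB gives T_A·a = T_B·b, together with T_A + T_B = T₀.
T_A = T₀·b/(a+b) = 1880·613/1490 = 773.4 N·m; T_B = 1107 N·m.
τ in each portion: τ_AC = 6.99×10^6 Pa, τ_CB = 1.00×10^7 Pa; maximum is in CB.
τ_max = T_CB·r/J = 1107·0.0413/4.57×10^-6 = 1.000×10^7 Pa.

10.0 MPa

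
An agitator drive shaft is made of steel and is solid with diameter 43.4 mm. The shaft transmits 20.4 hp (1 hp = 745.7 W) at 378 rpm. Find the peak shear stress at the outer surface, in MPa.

ω = 2π·378/60 = 39.58 rad/s, so T = P/ω = 20.4×745.7 / 39.58 = 384.3 N·m.
J = πd⁴/32 = π(0.0434)⁴/32 = 3.483×10^-7 m⁴.
τ_max = T·r/J = 384.3 × 0.0217 / 3.483×10^-7 = 2.394×10^7 Pa.

23.9 MPa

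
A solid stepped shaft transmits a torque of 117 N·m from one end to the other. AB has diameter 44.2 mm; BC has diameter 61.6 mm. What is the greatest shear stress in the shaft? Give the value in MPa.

Under the same torque, τ_max = 16T/(πd³) is largest where d is smallest — segment AB (d = 44.2 mm).
τ_max = 16·117.0/(π·(0.0442)³) = 6.901×10^6 Pa.

6.90 MPa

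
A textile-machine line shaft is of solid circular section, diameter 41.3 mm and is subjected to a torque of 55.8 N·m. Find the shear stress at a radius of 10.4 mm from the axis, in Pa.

2.03e6 Pa

J = πd⁴/32 = π(0.0413)⁴/32 = 2.856×10^-7 m⁴.
Shear stress varies linearly with radius: τ = T·r/J = 55.80 × 0.0104 / 2.856×10^-7 = 2.032×10^6 Pa.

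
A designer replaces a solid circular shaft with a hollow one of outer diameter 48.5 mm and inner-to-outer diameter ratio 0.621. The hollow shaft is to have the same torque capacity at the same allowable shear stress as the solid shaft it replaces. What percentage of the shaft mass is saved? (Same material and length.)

Equal τ_max and T ⇒ the solid shaft needs d_s³ = d_o³(1−k⁴), so d_s = 48.5·(1−0.621⁴)^(1/3) = 45.97 mm.
Area ratio A_h/A_s = d_o²(1−k²)/d_s² = (1−k²)/(1−k⁴)^(2/3) = 0.6840.
Mass saving = 1 − 0.6840 = 31.6 %.

31.6 %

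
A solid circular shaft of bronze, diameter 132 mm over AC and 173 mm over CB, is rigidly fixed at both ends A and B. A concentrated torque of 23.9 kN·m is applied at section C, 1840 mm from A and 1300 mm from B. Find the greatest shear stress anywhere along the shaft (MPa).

19.0 MPa

Compatibility: T_A·a/J_AC = T_B·b/J_CB with T_A + T_B = T₀.
J_AC = 2.98×10^-5 m⁴, J_CB = 8.79×10^-5 m⁴, so T_A = T₀·(J_AC/a)/((J_AC/a)+(J_CB/b)) = 4617 N·m, T_B = 19280 N·m.
τ in each portion: τ_AC = 1.02×10^7 Pa, τ_CB = 1.90×10^7 Pa; maximum is in CB.
τ_max = T_CB·r/J = 19280·0.0865/8.79×10^-5 = 1.897×10^7 Pa.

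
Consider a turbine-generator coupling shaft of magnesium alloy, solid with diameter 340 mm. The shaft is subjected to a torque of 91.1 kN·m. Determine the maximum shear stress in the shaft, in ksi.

J = πd⁴/32 = π(0.340)⁴/32 = 1.312×10^-3 m⁴.
τ_max = T·r/J = 91100 × 0.170 / 1.312×10^-3 = 1.180×10^7 Pa.

1.71 ksi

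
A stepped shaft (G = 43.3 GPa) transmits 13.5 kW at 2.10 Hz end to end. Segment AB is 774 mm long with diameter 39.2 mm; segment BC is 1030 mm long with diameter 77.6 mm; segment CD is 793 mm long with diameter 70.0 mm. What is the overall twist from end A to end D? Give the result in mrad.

ω = 2π·2.10 = 13.19 rad/s, so T = P/ω = 13.5×10³ / 13.19 = 1023 N·m.
J_AB = π(0.0392)⁴/32 = 2.32×10^-7 m⁴; J_BC = π(0.0776)⁴/32 = 3.56×10^-6 m⁴; J_CD = π(0.0700)⁴/32 = 2.36×10^-6 m⁴.
θ = (T/G)·Σ L_i/J_i = (1023/43.3×10⁹)·(0.774/2.32×10^-7 + 1.03/3.56×10^-6 + 0.793/2.36×10^-6) = 0.09368 rad.

93.7 mrad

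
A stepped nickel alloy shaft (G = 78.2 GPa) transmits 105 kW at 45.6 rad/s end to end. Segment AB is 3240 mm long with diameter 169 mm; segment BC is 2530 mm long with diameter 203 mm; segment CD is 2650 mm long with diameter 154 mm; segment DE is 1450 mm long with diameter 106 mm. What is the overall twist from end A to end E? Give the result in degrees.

ω = 45.6 rad/s, so T = P/ω = 105×10³ / 45.60 = 2303 N·m.
J_AB = π(0.169)⁴/32 = 8.01×10^-5 m⁴; J_BC = π(0.203)⁴/32 = 1.67×10^-4 m⁴; J_CD = π(0.154)⁴/32 = 5.52×10^-5 m⁴; J_DE = π(0.106)⁴/32 = 1.24×10^-5 m⁴.
θ = (T/G)·Σ L_i/J_i = (2303/78.2×10⁹)·(3.24/8.01×10^-5 + 2.53/1.67×10^-4 + 2.65/5.52×10^-5 + 1.45/1.24×10^-5) = 6.496×10^-3 rad.

0.372°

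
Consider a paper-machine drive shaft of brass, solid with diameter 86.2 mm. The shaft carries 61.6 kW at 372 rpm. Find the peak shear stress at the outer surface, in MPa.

ω = 2π·372/60 = 38.96 rad/s, so T = P/ω = 61.6×10³ / 38.96 = 1581 N·m.
J = πd⁴/32 = π(0.0862)⁴/32 = 5.420×10^-6 m⁴.
τ_max = T·r/J = 1581 × 0.0431 / 5.420×10^-6 = 1.257×10^7 Pa.

12.6 MPa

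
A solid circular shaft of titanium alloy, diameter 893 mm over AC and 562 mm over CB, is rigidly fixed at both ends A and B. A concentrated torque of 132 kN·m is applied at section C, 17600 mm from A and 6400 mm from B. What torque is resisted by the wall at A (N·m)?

Compatibility: T_A·a/J_AC = T_B·b/J_CB with T_A + T_B = T₀.
J_AC = 0.0624 m⁴, J_CB = 9.79×10^-3 m⁴, so T_A = T₀·(J_AC/a)/((J_AC/a)+(J_CB/b)) = 92220 N·m, T_B = 39780 N·m.

92200 N·m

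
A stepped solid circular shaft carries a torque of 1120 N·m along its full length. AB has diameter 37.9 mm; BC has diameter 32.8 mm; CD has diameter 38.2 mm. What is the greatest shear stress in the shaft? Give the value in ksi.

23.4 ksi

Under the same torque, τ_max = 16T/(πd³) is largest where d is smallest — segment BC (d = 32.8 mm).
τ_max = 16·1120/(π·(0.0328)³) = 1.616×10^8 Pa.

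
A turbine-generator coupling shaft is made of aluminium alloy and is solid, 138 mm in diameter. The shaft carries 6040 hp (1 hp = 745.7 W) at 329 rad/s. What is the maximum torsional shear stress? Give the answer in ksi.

3.85 ksi

ω = 329 rad/s, so T = P/ω = 6040×745.7 / 329.0 = 13690 N·m.
J = πd⁴/32 = π(0.138)⁴/32 = 3.561×10^-5 m⁴.
τ_max = T·r/J = 13690 × 0.0690 / 3.561×10^-5 = 2.653×10^7 Pa.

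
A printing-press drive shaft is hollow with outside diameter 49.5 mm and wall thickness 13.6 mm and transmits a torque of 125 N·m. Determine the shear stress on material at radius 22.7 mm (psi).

728 psi

J = π(d_o⁴ − d_i⁴)/32 = π(0.0495⁴ − 0.0223⁴)/32 = 5.651×10^-7 m⁴.
Shear stress varies linearly with radius: τ = T·r/J = 125.0 × 0.0227 / 5.651×10^-7 = 5.021×10^6 Pa.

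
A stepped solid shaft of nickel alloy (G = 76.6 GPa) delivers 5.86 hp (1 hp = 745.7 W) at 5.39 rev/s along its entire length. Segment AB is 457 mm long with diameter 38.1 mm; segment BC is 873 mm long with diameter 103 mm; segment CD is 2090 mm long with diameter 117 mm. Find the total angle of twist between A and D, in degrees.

ω = 2π·5.39 = 33.87 rad/s, so T = P/ω = 5.86×745.7 / 33.87 = 129.0 N·m.
J_AB = π(0.0381)⁴/32 = 2.07×10^-7 m⁴; J_BC = π(0.103)⁴/32 = 1.10×10^-5 m⁴; J_CD = π(0.117)⁴/32 = 1.84×10^-5 m⁴.
θ = (T/G)·Σ L_i/J_i = (129.0/76.6×10⁹)·(0.457/2.07×10^-7 + 0.873/1.10×10^-5 + 2.09/1.84×10^-5) = 4.046×10^-3 rad.

0.232°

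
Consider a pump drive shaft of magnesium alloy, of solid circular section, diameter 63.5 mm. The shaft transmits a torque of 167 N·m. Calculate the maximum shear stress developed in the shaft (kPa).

3320 kPa

J = πd⁴/32 = π(0.0635)⁴/32 = 1.596×10^-6 m⁴.
τ_max = T·r/J = 167.0 × 0.0318 / 1.596×10^-6 = 3.322×10^6 Pa.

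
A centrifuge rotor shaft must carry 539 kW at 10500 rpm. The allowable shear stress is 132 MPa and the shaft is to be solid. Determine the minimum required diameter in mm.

26.6 mm

ω = 2π·10500/60 = 1100 rad/s, so T = P/ω = 539×10³ / 1100 = 490.2 N·m.
For a solid shaft τ_max = 16T/(πd³), so d = (16T/(π τ_allow))^(1/3) = (16·490.2/(π·1.32×10^8))^(1/3) = 0.02664 m.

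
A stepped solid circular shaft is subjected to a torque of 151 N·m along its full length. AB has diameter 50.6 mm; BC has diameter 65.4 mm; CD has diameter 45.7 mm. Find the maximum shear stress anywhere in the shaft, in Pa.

Under the same torque, τ_max = 16T/(πd³) is largest where d is smallest — segment CD (d = 45.7 mm).
τ_max = 16·151.0/(π·(0.0457)³) = 8.057×10^6 Pa.

8.06e6 Pa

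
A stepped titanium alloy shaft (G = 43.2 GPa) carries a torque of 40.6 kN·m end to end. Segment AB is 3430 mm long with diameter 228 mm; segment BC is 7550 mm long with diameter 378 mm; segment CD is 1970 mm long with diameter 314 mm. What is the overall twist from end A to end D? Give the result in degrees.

J_AB = π(0.228)⁴/32 = 2.65×10^-4 m⁴; J_BC = π(0.378)⁴/32 = 2.00×10^-3 m⁴; J_CD = π(0.314)⁴/32 = 9.54×10^-4 m⁴.
θ = (T/G)·Σ L_i/J_i = (40600/43.2×10⁹)·(3.43/2.65×10^-4 + 7.55/2.00×10^-3 + 1.97/9.54×10^-4) = 0.01763 rad.

1.01°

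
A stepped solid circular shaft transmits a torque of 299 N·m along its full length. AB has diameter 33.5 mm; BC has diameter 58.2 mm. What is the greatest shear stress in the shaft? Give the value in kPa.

40500 kPa

Under the same torque, τ_max = 16T/(πd³) is largest where d is smallest — segment AB (d = 33.5 mm).
τ_max = 16·299.0/(π·(0.0335)³) = 4.050×10^7 Pa.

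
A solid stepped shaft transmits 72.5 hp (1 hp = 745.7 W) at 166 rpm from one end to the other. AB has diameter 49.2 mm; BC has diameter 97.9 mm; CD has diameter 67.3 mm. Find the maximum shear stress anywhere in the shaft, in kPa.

ω = 2π·166/60 = 17.38 rad/s, so T = P/ω = 72.5×745.7 / 17.38 = 3110 N·m.
Under the same torque, τ_max = 16T/(πd³) is largest where d is smallest — segment AB (d = 49.2 mm).
τ_max = 16·3110/(π·(0.0492)³) = 1.330×10^8 Pa.

133000 kPa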